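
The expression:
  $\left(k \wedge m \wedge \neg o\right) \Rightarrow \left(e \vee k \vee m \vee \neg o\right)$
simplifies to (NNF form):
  $\text{True}$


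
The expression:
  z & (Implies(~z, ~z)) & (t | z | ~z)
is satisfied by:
  {z: True}


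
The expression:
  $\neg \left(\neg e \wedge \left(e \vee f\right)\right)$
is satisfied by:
  {e: True, f: False}
  {f: False, e: False}
  {f: True, e: True}


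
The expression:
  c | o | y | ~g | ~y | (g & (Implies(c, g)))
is always true.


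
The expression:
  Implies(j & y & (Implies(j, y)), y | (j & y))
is always true.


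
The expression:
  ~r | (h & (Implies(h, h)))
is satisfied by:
  {h: True, r: False}
  {r: False, h: False}
  {r: True, h: True}


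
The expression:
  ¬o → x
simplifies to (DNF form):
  o ∨ x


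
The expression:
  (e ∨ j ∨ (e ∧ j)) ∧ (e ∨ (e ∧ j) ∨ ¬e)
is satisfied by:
  {e: True, j: True}
  {e: True, j: False}
  {j: True, e: False}


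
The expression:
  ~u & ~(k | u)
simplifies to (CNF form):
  ~k & ~u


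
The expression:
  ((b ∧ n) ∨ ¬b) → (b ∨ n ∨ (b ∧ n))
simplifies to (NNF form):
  b ∨ n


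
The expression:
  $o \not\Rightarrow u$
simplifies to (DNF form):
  $o \wedge \neg u$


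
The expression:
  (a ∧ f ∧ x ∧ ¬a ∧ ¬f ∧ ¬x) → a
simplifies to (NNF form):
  True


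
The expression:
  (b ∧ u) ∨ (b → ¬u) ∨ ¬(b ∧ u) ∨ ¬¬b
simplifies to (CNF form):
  True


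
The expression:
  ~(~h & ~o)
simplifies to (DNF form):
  h | o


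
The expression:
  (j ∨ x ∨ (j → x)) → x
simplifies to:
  x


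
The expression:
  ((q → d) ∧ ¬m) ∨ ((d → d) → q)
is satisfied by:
  {q: True, m: False}
  {m: False, q: False}
  {m: True, q: True}


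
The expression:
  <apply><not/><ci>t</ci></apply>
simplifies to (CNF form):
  <apply><not/><ci>t</ci></apply>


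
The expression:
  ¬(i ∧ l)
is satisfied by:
  {l: False, i: False}
  {i: True, l: False}
  {l: True, i: False}


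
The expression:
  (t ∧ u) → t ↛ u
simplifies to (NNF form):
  ¬t ∨ ¬u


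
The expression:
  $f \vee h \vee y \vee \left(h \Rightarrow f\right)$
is always true.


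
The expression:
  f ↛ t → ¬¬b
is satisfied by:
  {b: True, t: True, f: False}
  {b: True, t: False, f: False}
  {t: True, b: False, f: False}
  {b: False, t: False, f: False}
  {f: True, b: True, t: True}
  {f: True, b: True, t: False}
  {f: True, t: True, b: False}


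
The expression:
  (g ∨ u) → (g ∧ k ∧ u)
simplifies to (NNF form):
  (g ∨ ¬u) ∧ (k ∨ ¬u) ∧ (u ∨ ¬g)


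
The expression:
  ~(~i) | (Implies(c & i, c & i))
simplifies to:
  True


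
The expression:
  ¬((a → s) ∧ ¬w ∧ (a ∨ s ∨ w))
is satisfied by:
  {w: True, s: False}
  {s: False, w: False}
  {s: True, w: True}


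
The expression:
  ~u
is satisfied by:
  {u: False}


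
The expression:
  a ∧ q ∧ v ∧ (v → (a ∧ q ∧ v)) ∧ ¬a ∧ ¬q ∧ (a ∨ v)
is never true.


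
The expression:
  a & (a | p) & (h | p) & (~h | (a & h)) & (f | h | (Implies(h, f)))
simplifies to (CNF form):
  a & (h | p)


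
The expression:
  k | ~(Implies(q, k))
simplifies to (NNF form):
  k | q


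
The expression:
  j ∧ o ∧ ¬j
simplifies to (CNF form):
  False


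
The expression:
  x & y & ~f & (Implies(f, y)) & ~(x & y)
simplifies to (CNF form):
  False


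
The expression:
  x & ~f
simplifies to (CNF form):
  x & ~f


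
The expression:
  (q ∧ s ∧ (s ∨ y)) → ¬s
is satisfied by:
  {s: False, q: False}
  {q: True, s: False}
  {s: True, q: False}


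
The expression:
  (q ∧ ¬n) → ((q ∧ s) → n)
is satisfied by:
  {n: True, s: False, q: False}
  {s: False, q: False, n: False}
  {n: True, q: True, s: False}
  {q: True, s: False, n: False}
  {n: True, s: True, q: False}
  {s: True, n: False, q: False}
  {n: True, q: True, s: True}


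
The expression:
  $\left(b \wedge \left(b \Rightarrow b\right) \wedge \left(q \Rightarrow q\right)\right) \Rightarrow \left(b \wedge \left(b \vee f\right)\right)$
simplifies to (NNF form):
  $\text{True}$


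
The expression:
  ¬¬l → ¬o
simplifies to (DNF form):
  ¬l ∨ ¬o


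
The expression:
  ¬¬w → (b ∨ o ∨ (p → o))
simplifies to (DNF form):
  b ∨ o ∨ ¬p ∨ ¬w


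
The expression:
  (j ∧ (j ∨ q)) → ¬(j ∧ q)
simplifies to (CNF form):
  ¬j ∨ ¬q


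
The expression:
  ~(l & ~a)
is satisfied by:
  {a: True, l: False}
  {l: False, a: False}
  {l: True, a: True}


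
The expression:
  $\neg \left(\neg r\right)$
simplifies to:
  $r$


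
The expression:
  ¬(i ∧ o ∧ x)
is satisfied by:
  {o: False, x: False, i: False}
  {i: True, o: False, x: False}
  {x: True, o: False, i: False}
  {i: True, x: True, o: False}
  {o: True, i: False, x: False}
  {i: True, o: True, x: False}
  {x: True, o: True, i: False}


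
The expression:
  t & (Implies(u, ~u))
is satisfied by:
  {t: True, u: False}


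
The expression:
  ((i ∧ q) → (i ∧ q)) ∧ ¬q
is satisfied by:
  {q: False}


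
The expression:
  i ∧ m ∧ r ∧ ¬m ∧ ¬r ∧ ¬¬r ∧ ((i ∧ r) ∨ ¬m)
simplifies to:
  False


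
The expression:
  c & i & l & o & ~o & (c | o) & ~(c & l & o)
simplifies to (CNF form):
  False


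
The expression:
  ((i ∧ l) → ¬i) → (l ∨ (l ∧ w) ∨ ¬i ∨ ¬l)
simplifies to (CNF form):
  True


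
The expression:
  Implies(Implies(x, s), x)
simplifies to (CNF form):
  x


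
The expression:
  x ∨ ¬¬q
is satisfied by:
  {x: True, q: True}
  {x: True, q: False}
  {q: True, x: False}


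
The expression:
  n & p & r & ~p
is never true.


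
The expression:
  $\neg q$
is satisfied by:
  {q: False}


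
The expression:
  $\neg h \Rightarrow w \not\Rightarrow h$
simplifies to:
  $h \vee w$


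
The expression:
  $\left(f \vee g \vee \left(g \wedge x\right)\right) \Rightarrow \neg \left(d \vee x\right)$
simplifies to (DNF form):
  $\left(\neg d \wedge \neg x\right) \vee \left(\neg f \wedge \neg g\right) \vee \left(\neg d \wedge \neg f \wedge \neg g\right) \vee \left(\neg d \wedge \neg f \wedge \neg x\right) \vee \left(\neg d \wedge \neg g \wedge \neg x\right) \vee \left(\neg f \wedge \neg g \wedge \neg x\right) \vee \left(\neg d \wedge \neg f \wedge \neg g \wedge \neg x\right)$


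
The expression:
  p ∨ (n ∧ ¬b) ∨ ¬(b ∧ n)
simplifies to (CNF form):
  p ∨ ¬b ∨ ¬n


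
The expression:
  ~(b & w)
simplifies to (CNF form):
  ~b | ~w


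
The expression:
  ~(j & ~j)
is always true.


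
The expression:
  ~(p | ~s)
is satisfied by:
  {s: True, p: False}


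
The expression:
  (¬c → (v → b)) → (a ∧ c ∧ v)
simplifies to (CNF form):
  v ∧ (a ∨ ¬c) ∧ (c ∨ ¬b)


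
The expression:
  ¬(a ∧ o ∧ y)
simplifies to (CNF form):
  ¬a ∨ ¬o ∨ ¬y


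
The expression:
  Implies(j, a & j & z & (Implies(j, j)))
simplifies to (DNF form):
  ~j | (a & z)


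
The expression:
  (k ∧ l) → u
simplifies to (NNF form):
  u ∨ ¬k ∨ ¬l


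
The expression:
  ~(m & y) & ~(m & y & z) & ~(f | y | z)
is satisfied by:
  {y: False, z: False, f: False}


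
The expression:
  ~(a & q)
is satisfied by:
  {q: False, a: False}
  {a: True, q: False}
  {q: True, a: False}


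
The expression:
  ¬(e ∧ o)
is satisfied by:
  {e: False, o: False}
  {o: True, e: False}
  {e: True, o: False}


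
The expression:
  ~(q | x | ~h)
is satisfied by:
  {h: True, q: False, x: False}


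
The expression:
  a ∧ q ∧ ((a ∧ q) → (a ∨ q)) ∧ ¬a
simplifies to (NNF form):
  False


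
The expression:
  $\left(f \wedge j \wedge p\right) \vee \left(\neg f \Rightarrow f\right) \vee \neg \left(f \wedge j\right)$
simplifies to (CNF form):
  $\text{True}$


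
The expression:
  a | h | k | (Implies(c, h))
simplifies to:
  a | h | k | ~c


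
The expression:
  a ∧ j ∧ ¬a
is never true.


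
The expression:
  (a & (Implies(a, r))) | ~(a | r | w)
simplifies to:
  (a | ~r) & (a | ~w) & (r | ~a)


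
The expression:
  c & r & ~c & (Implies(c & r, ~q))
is never true.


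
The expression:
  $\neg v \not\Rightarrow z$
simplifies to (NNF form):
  $\neg v \wedge \neg z$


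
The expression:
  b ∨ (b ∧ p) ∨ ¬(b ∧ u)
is always true.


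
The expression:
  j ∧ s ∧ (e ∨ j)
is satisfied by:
  {j: True, s: True}


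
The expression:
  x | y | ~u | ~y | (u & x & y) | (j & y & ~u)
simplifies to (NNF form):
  True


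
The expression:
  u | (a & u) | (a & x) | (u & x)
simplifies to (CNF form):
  (a | u) & (u | x)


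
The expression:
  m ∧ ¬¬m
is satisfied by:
  {m: True}


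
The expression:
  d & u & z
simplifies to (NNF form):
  d & u & z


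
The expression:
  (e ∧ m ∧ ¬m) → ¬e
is always true.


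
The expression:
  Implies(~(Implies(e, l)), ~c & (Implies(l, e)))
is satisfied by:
  {l: True, c: False, e: False}
  {c: False, e: False, l: False}
  {e: True, l: True, c: False}
  {e: True, c: False, l: False}
  {l: True, c: True, e: False}
  {c: True, l: False, e: False}
  {e: True, c: True, l: True}


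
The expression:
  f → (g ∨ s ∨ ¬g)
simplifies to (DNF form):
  True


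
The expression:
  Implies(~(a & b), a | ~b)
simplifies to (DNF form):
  a | ~b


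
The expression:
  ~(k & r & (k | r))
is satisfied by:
  {k: False, r: False}
  {r: True, k: False}
  {k: True, r: False}


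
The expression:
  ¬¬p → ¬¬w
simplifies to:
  w ∨ ¬p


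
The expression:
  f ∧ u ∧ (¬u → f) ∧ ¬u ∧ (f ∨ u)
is never true.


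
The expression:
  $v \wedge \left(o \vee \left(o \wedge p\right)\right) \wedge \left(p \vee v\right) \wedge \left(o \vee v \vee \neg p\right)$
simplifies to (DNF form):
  $o \wedge v$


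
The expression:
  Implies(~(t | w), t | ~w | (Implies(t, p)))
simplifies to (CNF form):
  True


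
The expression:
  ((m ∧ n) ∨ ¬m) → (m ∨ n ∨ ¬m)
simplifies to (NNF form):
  True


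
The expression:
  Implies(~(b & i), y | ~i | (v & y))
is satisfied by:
  {y: True, b: True, i: False}
  {y: True, i: False, b: False}
  {b: True, i: False, y: False}
  {b: False, i: False, y: False}
  {y: True, b: True, i: True}
  {y: True, i: True, b: False}
  {b: True, i: True, y: False}


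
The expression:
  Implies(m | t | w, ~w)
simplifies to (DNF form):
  ~w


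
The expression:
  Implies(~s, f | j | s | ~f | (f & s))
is always true.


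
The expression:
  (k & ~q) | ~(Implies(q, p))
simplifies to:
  (k & ~q) | (q & ~p)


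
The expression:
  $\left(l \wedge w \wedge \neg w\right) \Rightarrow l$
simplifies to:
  $\text{True}$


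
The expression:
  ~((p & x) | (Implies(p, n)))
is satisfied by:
  {p: True, n: False, x: False}


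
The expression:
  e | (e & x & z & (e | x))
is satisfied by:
  {e: True}


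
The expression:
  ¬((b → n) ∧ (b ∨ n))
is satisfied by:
  {n: False}


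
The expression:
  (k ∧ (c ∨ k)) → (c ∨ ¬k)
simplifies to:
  c ∨ ¬k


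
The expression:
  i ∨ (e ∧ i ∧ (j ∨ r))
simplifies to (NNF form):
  i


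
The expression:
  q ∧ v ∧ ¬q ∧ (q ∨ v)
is never true.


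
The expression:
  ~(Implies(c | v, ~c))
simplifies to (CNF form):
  c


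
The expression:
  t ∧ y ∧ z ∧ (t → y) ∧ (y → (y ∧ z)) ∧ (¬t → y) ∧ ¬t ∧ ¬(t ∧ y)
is never true.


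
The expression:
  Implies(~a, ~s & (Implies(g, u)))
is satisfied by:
  {a: True, u: True, g: False, s: False}
  {a: True, u: False, g: False, s: False}
  {a: True, g: True, u: True, s: False}
  {a: True, g: True, u: False, s: False}
  {s: True, a: True, u: True, g: False}
  {s: True, a: True, u: False, g: False}
  {s: True, a: True, g: True, u: True}
  {s: True, a: True, g: True, u: False}
  {u: True, a: False, g: False, s: False}
  {a: False, u: False, g: False, s: False}
  {g: True, u: True, a: False, s: False}


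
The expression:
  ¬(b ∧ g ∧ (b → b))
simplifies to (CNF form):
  ¬b ∨ ¬g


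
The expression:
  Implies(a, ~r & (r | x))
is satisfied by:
  {x: True, r: False, a: False}
  {r: False, a: False, x: False}
  {x: True, r: True, a: False}
  {r: True, x: False, a: False}
  {a: True, x: True, r: False}


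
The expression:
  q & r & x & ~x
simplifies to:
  False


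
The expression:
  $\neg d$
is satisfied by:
  {d: False}


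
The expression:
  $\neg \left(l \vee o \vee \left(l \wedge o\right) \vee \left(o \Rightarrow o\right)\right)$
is never true.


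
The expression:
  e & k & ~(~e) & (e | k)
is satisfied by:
  {e: True, k: True}


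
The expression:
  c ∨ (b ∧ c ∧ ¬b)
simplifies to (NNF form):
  c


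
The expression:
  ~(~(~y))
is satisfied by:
  {y: False}


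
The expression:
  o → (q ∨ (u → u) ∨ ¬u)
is always true.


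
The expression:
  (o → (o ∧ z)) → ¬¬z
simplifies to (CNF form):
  o ∨ z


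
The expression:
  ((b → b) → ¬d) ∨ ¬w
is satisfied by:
  {w: False, d: False}
  {d: True, w: False}
  {w: True, d: False}


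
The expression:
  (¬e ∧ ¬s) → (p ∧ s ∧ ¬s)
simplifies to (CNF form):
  e ∨ s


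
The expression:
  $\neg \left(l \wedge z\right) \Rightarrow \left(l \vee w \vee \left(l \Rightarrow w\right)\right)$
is always true.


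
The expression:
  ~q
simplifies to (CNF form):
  ~q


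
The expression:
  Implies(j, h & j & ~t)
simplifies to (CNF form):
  (h | ~j) & (~j | ~t)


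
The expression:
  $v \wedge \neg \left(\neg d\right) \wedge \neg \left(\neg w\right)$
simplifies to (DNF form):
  $d \wedge v \wedge w$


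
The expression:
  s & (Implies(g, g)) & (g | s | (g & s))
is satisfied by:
  {s: True}


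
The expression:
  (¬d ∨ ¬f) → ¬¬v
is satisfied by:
  {v: True, f: True, d: True}
  {v: True, f: True, d: False}
  {v: True, d: True, f: False}
  {v: True, d: False, f: False}
  {f: True, d: True, v: False}


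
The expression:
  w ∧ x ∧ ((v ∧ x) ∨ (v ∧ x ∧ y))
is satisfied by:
  {w: True, x: True, v: True}


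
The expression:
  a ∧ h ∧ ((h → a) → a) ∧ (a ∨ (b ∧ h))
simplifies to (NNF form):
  a ∧ h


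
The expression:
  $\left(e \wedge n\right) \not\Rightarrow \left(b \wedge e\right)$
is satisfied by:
  {e: True, n: True, b: False}


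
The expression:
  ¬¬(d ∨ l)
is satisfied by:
  {d: True, l: True}
  {d: True, l: False}
  {l: True, d: False}


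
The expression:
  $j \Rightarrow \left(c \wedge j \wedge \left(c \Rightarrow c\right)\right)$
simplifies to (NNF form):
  $c \vee \neg j$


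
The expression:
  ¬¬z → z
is always true.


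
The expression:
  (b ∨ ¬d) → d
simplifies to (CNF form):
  d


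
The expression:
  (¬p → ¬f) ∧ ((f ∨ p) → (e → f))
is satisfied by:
  {f: False, e: False, p: False}
  {p: True, f: False, e: False}
  {e: True, f: False, p: False}
  {p: True, f: True, e: False}
  {p: True, e: True, f: True}


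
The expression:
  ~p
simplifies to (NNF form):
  ~p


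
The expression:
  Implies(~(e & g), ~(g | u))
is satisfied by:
  {e: True, u: False, g: False}
  {e: False, u: False, g: False}
  {g: True, e: True, u: False}
  {g: True, u: True, e: True}


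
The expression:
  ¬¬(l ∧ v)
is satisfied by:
  {v: True, l: True}


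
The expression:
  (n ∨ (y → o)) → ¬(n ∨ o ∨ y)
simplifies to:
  ¬n ∧ ¬o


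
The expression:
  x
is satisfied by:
  {x: True}


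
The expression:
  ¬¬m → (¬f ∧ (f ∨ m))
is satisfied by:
  {m: False, f: False}
  {f: True, m: False}
  {m: True, f: False}


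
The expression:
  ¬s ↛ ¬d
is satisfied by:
  {d: True, s: False}


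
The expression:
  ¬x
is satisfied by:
  {x: False}


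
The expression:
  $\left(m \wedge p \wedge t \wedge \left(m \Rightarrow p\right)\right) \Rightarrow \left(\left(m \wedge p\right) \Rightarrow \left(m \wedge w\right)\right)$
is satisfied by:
  {w: True, p: False, m: False, t: False}
  {w: False, p: False, m: False, t: False}
  {w: True, t: True, p: False, m: False}
  {t: True, w: False, p: False, m: False}
  {w: True, m: True, t: False, p: False}
  {m: True, t: False, p: False, w: False}
  {w: True, t: True, m: True, p: False}
  {t: True, m: True, w: False, p: False}
  {w: True, p: True, t: False, m: False}
  {p: True, t: False, m: False, w: False}
  {w: True, t: True, p: True, m: False}
  {t: True, p: True, w: False, m: False}
  {w: True, m: True, p: True, t: False}
  {m: True, p: True, t: False, w: False}
  {w: True, t: True, m: True, p: True}


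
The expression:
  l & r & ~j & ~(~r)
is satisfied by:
  {r: True, l: True, j: False}


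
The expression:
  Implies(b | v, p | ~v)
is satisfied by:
  {p: True, v: False}
  {v: False, p: False}
  {v: True, p: True}


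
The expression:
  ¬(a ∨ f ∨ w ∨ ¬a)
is never true.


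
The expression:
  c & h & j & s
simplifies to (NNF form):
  c & h & j & s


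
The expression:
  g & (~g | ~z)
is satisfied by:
  {g: True, z: False}


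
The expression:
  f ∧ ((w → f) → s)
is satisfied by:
  {s: True, f: True}


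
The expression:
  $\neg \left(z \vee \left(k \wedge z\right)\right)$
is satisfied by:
  {z: False}


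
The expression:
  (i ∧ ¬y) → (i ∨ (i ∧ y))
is always true.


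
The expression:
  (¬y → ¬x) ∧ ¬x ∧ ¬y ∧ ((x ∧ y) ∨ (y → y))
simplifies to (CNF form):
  ¬x ∧ ¬y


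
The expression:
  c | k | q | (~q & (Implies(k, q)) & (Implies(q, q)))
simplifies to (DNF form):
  True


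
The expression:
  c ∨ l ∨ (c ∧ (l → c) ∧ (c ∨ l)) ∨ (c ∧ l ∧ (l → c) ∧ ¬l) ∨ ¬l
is always true.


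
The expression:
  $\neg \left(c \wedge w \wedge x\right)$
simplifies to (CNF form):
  $\neg c \vee \neg w \vee \neg x$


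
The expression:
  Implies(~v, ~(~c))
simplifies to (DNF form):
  c | v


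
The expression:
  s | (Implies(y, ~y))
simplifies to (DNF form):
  s | ~y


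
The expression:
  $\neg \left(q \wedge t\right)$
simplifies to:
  $\neg q \vee \neg t$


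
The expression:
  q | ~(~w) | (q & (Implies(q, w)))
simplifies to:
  q | w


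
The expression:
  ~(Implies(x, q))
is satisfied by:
  {x: True, q: False}


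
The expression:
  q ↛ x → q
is always true.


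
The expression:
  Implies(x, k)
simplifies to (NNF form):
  k | ~x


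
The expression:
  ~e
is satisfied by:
  {e: False}


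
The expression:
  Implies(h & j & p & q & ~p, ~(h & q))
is always true.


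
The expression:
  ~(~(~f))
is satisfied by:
  {f: False}


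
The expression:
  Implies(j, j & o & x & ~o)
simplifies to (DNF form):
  ~j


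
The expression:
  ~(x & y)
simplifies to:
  ~x | ~y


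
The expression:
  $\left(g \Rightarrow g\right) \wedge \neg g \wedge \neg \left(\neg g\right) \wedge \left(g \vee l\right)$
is never true.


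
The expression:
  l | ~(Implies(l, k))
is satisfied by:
  {l: True}


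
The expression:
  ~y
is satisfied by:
  {y: False}


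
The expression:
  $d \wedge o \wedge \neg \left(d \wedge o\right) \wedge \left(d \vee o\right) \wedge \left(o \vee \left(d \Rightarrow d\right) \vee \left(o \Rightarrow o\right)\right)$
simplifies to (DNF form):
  $\text{False}$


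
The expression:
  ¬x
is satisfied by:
  {x: False}


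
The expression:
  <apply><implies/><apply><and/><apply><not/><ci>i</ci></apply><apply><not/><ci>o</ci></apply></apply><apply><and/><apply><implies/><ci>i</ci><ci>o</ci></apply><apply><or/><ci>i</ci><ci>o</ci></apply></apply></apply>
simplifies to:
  <apply><or/><ci>i</ci><ci>o</ci></apply>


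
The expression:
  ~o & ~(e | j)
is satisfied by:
  {e: False, o: False, j: False}


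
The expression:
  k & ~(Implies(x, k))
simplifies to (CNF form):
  False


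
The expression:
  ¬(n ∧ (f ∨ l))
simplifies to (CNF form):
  (¬f ∨ ¬n) ∧ (¬l ∨ ¬n)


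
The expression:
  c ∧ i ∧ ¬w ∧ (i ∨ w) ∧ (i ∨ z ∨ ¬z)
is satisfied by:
  {c: True, i: True, w: False}


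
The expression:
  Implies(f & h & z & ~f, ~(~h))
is always true.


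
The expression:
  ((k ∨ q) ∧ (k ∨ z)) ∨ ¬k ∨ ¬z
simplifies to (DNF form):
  True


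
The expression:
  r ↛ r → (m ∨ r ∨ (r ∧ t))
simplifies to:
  True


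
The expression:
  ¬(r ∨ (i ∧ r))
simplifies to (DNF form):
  ¬r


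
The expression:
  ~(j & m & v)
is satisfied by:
  {m: False, j: False, v: False}
  {v: True, m: False, j: False}
  {j: True, m: False, v: False}
  {v: True, j: True, m: False}
  {m: True, v: False, j: False}
  {v: True, m: True, j: False}
  {j: True, m: True, v: False}


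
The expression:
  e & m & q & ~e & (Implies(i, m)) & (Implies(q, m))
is never true.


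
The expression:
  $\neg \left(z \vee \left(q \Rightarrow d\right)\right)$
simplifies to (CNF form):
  $q \wedge \neg d \wedge \neg z$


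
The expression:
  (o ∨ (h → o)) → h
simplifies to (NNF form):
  h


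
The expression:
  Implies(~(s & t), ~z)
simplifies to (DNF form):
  ~z | (s & t)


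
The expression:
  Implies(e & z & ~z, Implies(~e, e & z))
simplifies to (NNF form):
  True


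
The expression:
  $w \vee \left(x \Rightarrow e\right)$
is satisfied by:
  {e: True, w: True, x: False}
  {e: True, w: False, x: False}
  {w: True, e: False, x: False}
  {e: False, w: False, x: False}
  {x: True, e: True, w: True}
  {x: True, e: True, w: False}
  {x: True, w: True, e: False}


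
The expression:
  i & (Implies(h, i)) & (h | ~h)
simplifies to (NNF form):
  i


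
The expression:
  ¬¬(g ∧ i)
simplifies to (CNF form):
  g ∧ i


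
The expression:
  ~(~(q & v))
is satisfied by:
  {q: True, v: True}


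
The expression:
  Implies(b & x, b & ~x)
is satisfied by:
  {x: False, b: False}
  {b: True, x: False}
  {x: True, b: False}


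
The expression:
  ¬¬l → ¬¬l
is always true.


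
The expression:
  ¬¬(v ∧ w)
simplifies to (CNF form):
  v ∧ w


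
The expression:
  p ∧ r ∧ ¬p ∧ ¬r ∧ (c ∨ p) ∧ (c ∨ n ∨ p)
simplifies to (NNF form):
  False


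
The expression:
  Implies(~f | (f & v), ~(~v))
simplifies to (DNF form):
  f | v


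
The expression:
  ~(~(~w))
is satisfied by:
  {w: False}


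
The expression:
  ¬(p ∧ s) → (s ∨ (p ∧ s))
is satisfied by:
  {s: True}


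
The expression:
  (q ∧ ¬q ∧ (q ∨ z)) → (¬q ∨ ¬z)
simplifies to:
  True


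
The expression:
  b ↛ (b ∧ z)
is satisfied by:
  {b: True, z: False}


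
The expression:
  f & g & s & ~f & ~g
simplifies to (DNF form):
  False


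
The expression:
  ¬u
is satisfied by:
  {u: False}


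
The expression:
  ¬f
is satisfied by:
  {f: False}


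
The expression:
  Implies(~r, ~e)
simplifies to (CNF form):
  r | ~e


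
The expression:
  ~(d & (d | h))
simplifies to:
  ~d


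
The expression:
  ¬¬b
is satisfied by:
  {b: True}


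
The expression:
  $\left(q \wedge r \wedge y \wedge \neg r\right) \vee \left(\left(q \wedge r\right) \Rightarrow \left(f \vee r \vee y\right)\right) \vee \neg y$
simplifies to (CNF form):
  $\text{True}$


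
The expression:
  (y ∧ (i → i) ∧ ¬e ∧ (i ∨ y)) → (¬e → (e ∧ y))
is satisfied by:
  {e: True, y: False}
  {y: False, e: False}
  {y: True, e: True}


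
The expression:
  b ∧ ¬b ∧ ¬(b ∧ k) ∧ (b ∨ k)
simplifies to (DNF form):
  False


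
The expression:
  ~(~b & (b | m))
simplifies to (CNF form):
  b | ~m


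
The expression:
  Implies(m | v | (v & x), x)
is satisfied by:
  {x: True, v: False, m: False}
  {x: True, m: True, v: False}
  {x: True, v: True, m: False}
  {x: True, m: True, v: True}
  {m: False, v: False, x: False}


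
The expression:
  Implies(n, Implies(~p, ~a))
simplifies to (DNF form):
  p | ~a | ~n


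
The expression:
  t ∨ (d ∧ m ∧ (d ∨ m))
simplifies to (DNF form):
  t ∨ (d ∧ m)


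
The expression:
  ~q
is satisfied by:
  {q: False}


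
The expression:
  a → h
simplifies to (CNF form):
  h ∨ ¬a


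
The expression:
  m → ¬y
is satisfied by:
  {m: False, y: False}
  {y: True, m: False}
  {m: True, y: False}


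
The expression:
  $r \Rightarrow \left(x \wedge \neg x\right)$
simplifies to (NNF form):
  $\neg r$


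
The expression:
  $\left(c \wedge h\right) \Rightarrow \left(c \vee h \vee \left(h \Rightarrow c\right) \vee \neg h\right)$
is always true.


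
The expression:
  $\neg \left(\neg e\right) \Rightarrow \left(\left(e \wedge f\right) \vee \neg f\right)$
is always true.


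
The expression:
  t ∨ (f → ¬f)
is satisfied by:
  {t: True, f: False}
  {f: False, t: False}
  {f: True, t: True}


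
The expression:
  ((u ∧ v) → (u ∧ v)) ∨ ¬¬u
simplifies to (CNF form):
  True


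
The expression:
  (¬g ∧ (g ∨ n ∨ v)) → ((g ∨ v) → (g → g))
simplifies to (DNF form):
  True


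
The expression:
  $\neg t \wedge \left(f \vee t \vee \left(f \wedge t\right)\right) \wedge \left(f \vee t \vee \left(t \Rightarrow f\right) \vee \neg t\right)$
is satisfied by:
  {f: True, t: False}


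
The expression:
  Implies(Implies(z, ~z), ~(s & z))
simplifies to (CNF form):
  True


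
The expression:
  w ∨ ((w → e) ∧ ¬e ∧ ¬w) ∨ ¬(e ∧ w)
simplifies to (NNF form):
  True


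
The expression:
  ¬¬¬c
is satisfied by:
  {c: False}


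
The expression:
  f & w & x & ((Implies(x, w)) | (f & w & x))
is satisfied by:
  {w: True, x: True, f: True}


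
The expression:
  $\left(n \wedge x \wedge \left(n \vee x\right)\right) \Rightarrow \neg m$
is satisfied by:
  {x: False, m: False, n: False}
  {n: True, x: False, m: False}
  {m: True, x: False, n: False}
  {n: True, m: True, x: False}
  {x: True, n: False, m: False}
  {n: True, x: True, m: False}
  {m: True, x: True, n: False}


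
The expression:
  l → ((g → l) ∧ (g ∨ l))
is always true.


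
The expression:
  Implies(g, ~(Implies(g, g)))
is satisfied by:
  {g: False}


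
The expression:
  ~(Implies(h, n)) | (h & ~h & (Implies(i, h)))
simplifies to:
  h & ~n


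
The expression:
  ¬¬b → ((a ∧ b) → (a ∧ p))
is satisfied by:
  {p: True, a: False, b: False}
  {p: False, a: False, b: False}
  {b: True, p: True, a: False}
  {b: True, p: False, a: False}
  {a: True, p: True, b: False}
  {a: True, p: False, b: False}
  {a: True, b: True, p: True}


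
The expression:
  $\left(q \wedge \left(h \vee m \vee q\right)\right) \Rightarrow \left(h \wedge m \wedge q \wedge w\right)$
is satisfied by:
  {w: True, m: True, h: True, q: False}
  {w: True, m: True, h: False, q: False}
  {w: True, h: True, m: False, q: False}
  {w: True, h: False, m: False, q: False}
  {m: True, h: True, w: False, q: False}
  {m: True, h: False, w: False, q: False}
  {h: True, w: False, m: False, q: False}
  {h: False, w: False, m: False, q: False}
  {q: True, w: True, m: True, h: True}


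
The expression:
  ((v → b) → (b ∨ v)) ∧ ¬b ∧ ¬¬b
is never true.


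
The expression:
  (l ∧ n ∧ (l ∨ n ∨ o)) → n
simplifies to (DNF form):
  True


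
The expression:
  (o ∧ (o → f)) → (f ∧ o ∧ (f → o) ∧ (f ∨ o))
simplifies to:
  True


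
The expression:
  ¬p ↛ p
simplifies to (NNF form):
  True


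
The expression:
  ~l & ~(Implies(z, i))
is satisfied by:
  {z: True, i: False, l: False}


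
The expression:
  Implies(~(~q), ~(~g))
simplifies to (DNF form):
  g | ~q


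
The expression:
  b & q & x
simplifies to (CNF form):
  b & q & x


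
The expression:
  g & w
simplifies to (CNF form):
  g & w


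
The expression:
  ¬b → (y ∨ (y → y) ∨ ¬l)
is always true.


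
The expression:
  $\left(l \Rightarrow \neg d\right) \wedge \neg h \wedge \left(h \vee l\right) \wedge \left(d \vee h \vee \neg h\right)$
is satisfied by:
  {l: True, d: False, h: False}


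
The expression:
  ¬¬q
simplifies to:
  q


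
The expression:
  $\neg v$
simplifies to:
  $\neg v$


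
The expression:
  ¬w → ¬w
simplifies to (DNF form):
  True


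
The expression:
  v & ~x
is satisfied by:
  {v: True, x: False}


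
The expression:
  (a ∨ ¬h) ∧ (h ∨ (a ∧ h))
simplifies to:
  a ∧ h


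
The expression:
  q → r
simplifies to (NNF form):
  r ∨ ¬q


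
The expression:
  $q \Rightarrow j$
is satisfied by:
  {j: True, q: False}
  {q: False, j: False}
  {q: True, j: True}


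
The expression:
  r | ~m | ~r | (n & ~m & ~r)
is always true.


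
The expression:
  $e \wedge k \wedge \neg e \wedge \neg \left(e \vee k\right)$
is never true.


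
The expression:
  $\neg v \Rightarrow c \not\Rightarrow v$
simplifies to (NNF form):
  $c \vee v$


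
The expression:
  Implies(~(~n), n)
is always true.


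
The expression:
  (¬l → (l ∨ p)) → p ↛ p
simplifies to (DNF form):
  ¬l ∧ ¬p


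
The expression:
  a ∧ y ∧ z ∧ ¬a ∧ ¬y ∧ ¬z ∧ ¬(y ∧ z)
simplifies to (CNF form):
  False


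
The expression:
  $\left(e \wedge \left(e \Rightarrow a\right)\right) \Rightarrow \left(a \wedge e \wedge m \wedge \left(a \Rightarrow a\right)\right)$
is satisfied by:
  {m: True, e: False, a: False}
  {e: False, a: False, m: False}
  {a: True, m: True, e: False}
  {a: True, e: False, m: False}
  {m: True, e: True, a: False}
  {e: True, m: False, a: False}
  {a: True, e: True, m: True}


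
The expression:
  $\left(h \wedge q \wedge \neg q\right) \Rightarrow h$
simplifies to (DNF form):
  $\text{True}$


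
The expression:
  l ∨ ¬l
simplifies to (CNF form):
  True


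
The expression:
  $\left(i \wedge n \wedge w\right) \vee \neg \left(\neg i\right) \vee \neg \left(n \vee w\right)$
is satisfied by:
  {i: True, n: False, w: False}
  {i: True, w: True, n: False}
  {i: True, n: True, w: False}
  {i: True, w: True, n: True}
  {w: False, n: False, i: False}


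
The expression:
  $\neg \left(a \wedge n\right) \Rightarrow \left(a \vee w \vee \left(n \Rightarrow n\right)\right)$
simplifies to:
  $\text{True}$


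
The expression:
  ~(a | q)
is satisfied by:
  {q: False, a: False}


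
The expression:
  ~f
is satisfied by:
  {f: False}


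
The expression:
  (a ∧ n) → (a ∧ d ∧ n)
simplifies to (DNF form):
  d ∨ ¬a ∨ ¬n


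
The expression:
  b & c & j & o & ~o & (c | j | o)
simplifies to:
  False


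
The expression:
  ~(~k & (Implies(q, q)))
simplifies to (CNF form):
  k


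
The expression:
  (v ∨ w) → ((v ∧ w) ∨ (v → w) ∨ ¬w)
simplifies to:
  True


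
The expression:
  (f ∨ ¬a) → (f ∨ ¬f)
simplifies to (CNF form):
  True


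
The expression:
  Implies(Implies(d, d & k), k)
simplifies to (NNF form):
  d | k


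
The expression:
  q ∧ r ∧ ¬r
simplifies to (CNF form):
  False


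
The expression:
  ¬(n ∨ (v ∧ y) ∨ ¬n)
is never true.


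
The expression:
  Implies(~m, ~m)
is always true.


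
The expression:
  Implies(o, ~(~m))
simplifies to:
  m | ~o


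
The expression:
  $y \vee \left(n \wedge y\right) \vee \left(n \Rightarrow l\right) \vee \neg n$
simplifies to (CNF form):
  $l \vee y \vee \neg n$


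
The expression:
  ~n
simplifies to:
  ~n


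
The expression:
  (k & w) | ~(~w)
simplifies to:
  w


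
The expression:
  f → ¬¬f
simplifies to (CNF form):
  True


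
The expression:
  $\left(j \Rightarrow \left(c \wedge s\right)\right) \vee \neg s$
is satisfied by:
  {c: True, s: False, j: False}
  {s: False, j: False, c: False}
  {j: True, c: True, s: False}
  {j: True, s: False, c: False}
  {c: True, s: True, j: False}
  {s: True, c: False, j: False}
  {j: True, s: True, c: True}


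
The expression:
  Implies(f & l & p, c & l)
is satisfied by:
  {c: True, l: False, p: False, f: False}
  {f: False, l: False, c: False, p: False}
  {f: True, c: True, l: False, p: False}
  {f: True, l: False, c: False, p: False}
  {p: True, c: True, f: False, l: False}
  {p: True, f: False, l: False, c: False}
  {p: True, f: True, c: True, l: False}
  {p: True, f: True, l: False, c: False}
  {c: True, l: True, p: False, f: False}
  {l: True, p: False, c: False, f: False}
  {f: True, l: True, c: True, p: False}
  {f: True, l: True, p: False, c: False}
  {c: True, l: True, p: True, f: False}
  {l: True, p: True, f: False, c: False}
  {f: True, l: True, p: True, c: True}


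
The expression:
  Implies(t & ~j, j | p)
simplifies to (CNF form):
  j | p | ~t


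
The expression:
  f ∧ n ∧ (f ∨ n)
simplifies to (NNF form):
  f ∧ n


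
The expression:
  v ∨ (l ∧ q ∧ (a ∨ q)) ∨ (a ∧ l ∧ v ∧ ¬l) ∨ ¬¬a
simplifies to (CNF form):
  (a ∨ l ∨ v) ∧ (a ∨ q ∨ v)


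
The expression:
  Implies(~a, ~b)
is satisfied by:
  {a: True, b: False}
  {b: False, a: False}
  {b: True, a: True}


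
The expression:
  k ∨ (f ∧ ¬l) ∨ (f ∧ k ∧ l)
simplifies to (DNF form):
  k ∨ (f ∧ ¬l)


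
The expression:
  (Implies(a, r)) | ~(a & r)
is always true.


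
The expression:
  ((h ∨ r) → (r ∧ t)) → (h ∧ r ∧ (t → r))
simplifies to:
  h ∨ (r ∧ ¬t)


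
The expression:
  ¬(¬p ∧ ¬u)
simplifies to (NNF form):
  p ∨ u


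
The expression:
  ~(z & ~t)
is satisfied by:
  {t: True, z: False}
  {z: False, t: False}
  {z: True, t: True}


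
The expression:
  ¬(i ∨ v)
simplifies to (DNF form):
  ¬i ∧ ¬v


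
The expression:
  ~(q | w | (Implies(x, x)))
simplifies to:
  False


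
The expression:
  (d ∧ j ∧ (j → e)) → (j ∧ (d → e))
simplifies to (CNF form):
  True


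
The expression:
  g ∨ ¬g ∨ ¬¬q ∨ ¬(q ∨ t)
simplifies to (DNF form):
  True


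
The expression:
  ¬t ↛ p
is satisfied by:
  {p: True, t: False}
  {t: False, p: False}
  {t: True, p: True}


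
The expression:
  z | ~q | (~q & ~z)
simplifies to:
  z | ~q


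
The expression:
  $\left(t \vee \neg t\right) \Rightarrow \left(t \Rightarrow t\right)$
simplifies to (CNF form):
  $\text{True}$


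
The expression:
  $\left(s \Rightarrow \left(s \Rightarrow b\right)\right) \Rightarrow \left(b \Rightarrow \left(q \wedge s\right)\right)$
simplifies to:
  $\left(q \wedge s\right) \vee \neg b$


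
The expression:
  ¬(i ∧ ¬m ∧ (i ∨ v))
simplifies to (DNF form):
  m ∨ ¬i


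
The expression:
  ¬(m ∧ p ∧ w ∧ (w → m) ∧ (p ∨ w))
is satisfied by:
  {p: False, m: False, w: False}
  {w: True, p: False, m: False}
  {m: True, p: False, w: False}
  {w: True, m: True, p: False}
  {p: True, w: False, m: False}
  {w: True, p: True, m: False}
  {m: True, p: True, w: False}


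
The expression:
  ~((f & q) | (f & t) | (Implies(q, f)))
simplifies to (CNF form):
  q & ~f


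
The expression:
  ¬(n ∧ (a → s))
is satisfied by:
  {a: True, s: False, n: False}
  {s: False, n: False, a: False}
  {a: True, s: True, n: False}
  {s: True, a: False, n: False}
  {n: True, a: True, s: False}


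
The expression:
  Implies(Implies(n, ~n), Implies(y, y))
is always true.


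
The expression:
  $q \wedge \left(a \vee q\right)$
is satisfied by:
  {q: True}


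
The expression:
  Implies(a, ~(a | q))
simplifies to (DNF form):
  ~a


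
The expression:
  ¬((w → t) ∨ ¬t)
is never true.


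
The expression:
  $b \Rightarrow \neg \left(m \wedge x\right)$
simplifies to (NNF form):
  $\neg b \vee \neg m \vee \neg x$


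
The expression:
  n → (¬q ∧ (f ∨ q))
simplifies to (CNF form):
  (f ∨ ¬n) ∧ (¬n ∨ ¬q)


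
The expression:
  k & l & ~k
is never true.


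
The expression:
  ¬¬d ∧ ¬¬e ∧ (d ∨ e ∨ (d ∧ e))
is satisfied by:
  {e: True, d: True}


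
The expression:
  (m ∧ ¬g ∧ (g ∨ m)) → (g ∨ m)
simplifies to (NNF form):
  True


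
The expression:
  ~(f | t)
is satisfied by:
  {t: False, f: False}


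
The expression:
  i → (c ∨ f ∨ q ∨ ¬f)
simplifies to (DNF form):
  True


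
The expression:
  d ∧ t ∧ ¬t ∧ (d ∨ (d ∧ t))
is never true.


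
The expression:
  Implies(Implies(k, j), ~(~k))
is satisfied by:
  {k: True}


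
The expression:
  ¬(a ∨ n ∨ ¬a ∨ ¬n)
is never true.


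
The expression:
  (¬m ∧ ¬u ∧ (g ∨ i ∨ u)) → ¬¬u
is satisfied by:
  {m: True, u: True, g: False, i: False}
  {i: True, m: True, u: True, g: False}
  {m: True, u: True, g: True, i: False}
  {i: True, m: True, u: True, g: True}
  {m: True, g: False, u: False, i: False}
  {m: True, i: True, g: False, u: False}
  {m: True, g: True, u: False, i: False}
  {m: True, i: True, g: True, u: False}
  {u: True, i: False, g: False, m: False}
  {i: True, u: True, g: False, m: False}
  {u: True, g: True, i: False, m: False}
  {i: True, u: True, g: True, m: False}
  {i: False, g: False, u: False, m: False}


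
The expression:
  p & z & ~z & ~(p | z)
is never true.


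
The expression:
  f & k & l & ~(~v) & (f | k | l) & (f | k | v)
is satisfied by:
  {k: True, v: True, f: True, l: True}


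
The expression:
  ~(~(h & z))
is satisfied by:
  {h: True, z: True}


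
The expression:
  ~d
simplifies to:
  ~d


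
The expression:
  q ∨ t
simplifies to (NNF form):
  q ∨ t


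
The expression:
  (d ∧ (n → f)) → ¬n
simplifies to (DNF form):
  ¬d ∨ ¬f ∨ ¬n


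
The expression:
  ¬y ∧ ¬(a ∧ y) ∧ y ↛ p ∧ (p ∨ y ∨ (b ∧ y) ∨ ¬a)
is never true.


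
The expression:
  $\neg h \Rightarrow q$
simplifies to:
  $h \vee q$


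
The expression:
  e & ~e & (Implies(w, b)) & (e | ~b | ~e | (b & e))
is never true.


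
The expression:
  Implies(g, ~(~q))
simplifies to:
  q | ~g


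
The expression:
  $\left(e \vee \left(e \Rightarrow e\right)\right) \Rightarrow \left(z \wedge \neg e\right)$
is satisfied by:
  {z: True, e: False}


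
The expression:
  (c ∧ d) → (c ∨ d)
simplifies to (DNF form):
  True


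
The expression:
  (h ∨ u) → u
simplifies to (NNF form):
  u ∨ ¬h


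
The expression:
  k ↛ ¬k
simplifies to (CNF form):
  k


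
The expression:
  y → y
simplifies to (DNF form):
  True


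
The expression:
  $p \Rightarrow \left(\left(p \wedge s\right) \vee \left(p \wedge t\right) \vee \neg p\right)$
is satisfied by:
  {t: True, s: True, p: False}
  {t: True, p: False, s: False}
  {s: True, p: False, t: False}
  {s: False, p: False, t: False}
  {t: True, s: True, p: True}
  {t: True, p: True, s: False}
  {s: True, p: True, t: False}
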